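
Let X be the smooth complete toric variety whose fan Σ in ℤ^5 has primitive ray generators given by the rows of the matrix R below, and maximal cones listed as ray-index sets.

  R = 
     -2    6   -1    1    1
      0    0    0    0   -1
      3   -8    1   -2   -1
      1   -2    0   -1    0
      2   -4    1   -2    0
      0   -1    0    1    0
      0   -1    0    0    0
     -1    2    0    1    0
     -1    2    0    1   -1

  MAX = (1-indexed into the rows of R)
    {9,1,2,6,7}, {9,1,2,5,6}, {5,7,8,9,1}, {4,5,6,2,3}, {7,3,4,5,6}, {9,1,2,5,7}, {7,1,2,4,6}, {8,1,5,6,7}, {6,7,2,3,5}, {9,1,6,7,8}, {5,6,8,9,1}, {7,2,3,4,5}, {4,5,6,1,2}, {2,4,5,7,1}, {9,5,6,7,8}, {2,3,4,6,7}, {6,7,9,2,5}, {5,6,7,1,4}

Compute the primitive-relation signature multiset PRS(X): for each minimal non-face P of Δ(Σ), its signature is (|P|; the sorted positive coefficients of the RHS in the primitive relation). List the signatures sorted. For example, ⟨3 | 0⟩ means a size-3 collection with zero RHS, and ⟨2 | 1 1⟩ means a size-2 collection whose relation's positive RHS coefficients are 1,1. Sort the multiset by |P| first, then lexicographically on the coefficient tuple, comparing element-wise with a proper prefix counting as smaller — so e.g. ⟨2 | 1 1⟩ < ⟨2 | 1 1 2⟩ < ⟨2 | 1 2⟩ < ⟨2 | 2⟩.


Σ has 9 primitive collections:

  • {4,8}:  v_{4} + v_{8} = 0  ⇒ sig = ⟨2 | 0⟩
  • {1,3}:  v_{1} + v_{3} = v_{4}  ⇒ sig = ⟨2 | 1⟩
  • {2,8}:  v_{2} + v_{8} = v_{9}  ⇒ sig = ⟨2 | 1⟩
  • {4,9}:  v_{4} + v_{9} = v_{2}  ⇒ sig = ⟨2 | 1⟩
  • {3,8}:  v_{3} + v_{8} = v_{2} + v_{5} + v_{6} + v_{7}  ⇒ sig = ⟨2 | 1 1 1 1⟩
  • {3,9}:  v_{3} + v_{9} = 2·v_{2} + v_{5} + v_{6} + v_{7}  ⇒ sig = ⟨2 | 1 1 1 2⟩
  • {1,2,5,6,7}:  v_{1} + v_{2} + v_{5} + v_{6} + v_{7} = 0  ⇒ sig = ⟨5 | 0⟩
  • {1,5,6,7,9}:  v_{1} + v_{5} + v_{6} + v_{7} + v_{9} = v_{8}  ⇒ sig = ⟨5 | 1⟩
  • {2,4,5,6,7}:  v_{2} + v_{4} + v_{5} + v_{6} + v_{7} = v_{3}  ⇒ sig = ⟨5 | 1⟩

Signatures (|P|; sorted positive RHS coefficients), sorted:
    ⟨2 | 0⟩
    ⟨2 | 1⟩
    ⟨2 | 1⟩
    ⟨2 | 1⟩
    ⟨2 | 1 1 1 1⟩
    ⟨2 | 1 1 1 2⟩
    ⟨5 | 0⟩
    ⟨5 | 1⟩
    ⟨5 | 1⟩


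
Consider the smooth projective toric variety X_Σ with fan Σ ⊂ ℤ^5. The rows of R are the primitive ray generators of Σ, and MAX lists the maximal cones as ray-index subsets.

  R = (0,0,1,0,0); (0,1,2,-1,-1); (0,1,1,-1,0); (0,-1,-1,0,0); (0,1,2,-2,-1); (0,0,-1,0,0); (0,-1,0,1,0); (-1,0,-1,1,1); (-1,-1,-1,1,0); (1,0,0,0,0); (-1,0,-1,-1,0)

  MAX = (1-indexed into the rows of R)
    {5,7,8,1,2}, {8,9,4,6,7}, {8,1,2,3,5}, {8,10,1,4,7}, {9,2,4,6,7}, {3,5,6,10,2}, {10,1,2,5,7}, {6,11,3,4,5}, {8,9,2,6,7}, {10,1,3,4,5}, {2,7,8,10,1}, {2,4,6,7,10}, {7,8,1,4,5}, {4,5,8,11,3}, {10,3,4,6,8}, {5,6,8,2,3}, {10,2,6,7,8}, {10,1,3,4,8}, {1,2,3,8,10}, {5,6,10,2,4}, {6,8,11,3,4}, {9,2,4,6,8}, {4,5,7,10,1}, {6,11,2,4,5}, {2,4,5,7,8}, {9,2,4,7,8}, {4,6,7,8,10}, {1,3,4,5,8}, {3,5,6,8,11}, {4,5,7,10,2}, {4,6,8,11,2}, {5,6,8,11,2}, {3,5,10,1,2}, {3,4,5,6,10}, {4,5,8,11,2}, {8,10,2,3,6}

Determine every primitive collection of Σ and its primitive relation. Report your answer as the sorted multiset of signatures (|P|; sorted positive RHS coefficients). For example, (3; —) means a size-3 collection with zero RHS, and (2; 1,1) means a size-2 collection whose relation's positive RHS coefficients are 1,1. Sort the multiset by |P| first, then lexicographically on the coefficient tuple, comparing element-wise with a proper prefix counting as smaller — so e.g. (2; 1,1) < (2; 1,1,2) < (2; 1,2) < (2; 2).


Minimal non-faces — 18 found among 11 rays, 36 max cones:

  P = {1,6}:  v_{1} + v_{6} = 0 ; sig = (2; —)
  P = {3,7}:  v_{3} + v_{7} = v_{1} ; sig = (2; 1)
  P = {9,10}:  v_{9} + v_{10} = v_{6} + v_{7} ; sig = (2; 1,1)
  P = {1,11}:  v_{1} + v_{11} = v_{4} + v_{5} + v_{8} ; sig = (2; 1,1,1)
  P = {3,9}:  v_{3} + v_{9} = v_{2} + v_{4} + v_{8} ; sig = (2; 1,1,1)
  P = {10,11}:  v_{10} + v_{11} = v_{3} + v_{4} + v_{6} ; sig = (2; 1,1,1)
  P = {1,9}:  v_{1} + v_{9} = v_{2} + v_{4} + v_{7} + v_{8} ; sig = (2; 1,1,1,1)
  P = {7,11}:  v_{7} + v_{11} = v_{2} + 2·v_{4} + v_{8} ; sig = (2; 1,1,2)
  P = {5,9}:  v_{5} + v_{9} = 2·v_{2} + 2·v_{4} + v_{8} ; sig = (2; 1,2,2)
  P = {9,11}:  v_{9} + v_{11} = 2·v_{2} + 3·v_{4} + v_{6} + 2·v_{8} ; sig = (2; 1,2,2,3)
  P = {2,3,4}:  v_{2} + v_{3} + v_{4} = v_{5} ; sig = (3; 1)
  P = {5,8,10}:  v_{5} + v_{8} + v_{10} = v_{3} ; sig = (3; 1)
  P = {1,2,4}:  v_{1} + v_{2} + v_{4} = v_{5} + v_{7} ; sig = (3; 1,1)
  P = {5,6,7}:  v_{5} + v_{6} + v_{7} = v_{2} + v_{4} ; sig = (3; 1,1)
  P = {2,3,11}:  v_{2} + v_{3} + v_{11} = 2·v_{5} + v_{6} + v_{8} ; sig = (3; 1,1,2)
  P = {2,4,8,10}:  v_{2} + v_{4} + v_{8} + v_{10} = 0 ; sig = (4; —)
  P = {4,5,6,8}:  v_{4} + v_{5} + v_{6} + v_{8} = v_{11} ; sig = (4; 1)
  P = {2,4,6,7,8}:  v_{2} + v_{4} + v_{6} + v_{7} + v_{8} = v_{9} ; sig = (5; 1)

Hence PRS(X_Σ) =
{ (2; —),  (2; 1),  (2; 1,1),  (2; 1,1,1) ×3,  (2; 1,1,1,1),  (2; 1,1,2),  (2; 1,2,2),  (2; 1,2,2,3),  (3; 1) ×2,  (3; 1,1) ×2,  (3; 1,1,2),  (4; —),  (4; 1),  (5; 1) }


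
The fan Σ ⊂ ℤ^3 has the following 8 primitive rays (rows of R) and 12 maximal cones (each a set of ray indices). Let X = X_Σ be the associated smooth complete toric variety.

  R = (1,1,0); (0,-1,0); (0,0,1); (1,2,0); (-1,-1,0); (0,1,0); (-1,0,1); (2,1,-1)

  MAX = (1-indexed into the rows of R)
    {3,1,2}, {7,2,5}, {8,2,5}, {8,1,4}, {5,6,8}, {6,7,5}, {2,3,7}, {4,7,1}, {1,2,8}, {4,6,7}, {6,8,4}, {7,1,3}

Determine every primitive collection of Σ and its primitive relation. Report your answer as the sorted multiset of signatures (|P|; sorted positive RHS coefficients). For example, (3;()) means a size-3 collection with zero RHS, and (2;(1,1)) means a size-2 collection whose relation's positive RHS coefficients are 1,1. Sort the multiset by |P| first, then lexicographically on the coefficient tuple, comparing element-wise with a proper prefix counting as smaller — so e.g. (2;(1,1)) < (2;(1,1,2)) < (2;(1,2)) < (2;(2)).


Δ(Σ) — 8 vertices, 11 min non-faces:

  P = {1,5}:  v_{1} + v_{5} = 0  ⟹  sig = (2;())
  P = {2,6}:  v_{2} + v_{6} = 0  ⟹  sig = (2;())
  P = {1,6}:  v_{1} + v_{6} = v_{4}  ⟹  sig = (2;(1))
  P = {2,4}:  v_{2} + v_{4} = v_{1}  ⟹  sig = (2;(1))
  P = {4,5}:  v_{4} + v_{5} = v_{6}  ⟹  sig = (2;(1))
  P = {7,8}:  v_{7} + v_{8} = v_{1}  ⟹  sig = (2;(1))
  P = {3,5}:  v_{3} + v_{5} = v_{2} + v_{7}  ⟹  sig = (2;(1,1))
  P = {3,6}:  v_{3} + v_{6} = v_{1} + v_{7}  ⟹  sig = (2;(1,1))
  P = {3,4}:  v_{3} + v_{4} = 2·v_{1} + v_{7}  ⟹  sig = (2;(1,2))
  P = {3,8}:  v_{3} + v_{8} = 2·v_{1} + v_{2}  ⟹  sig = (2;(1,2))
  P = {1,2,7}:  v_{1} + v_{2} + v_{7} = v_{3}  ⟹  sig = (3;(1))

Signatures (|P|; sorted positive RHS coefficients), sorted:
{ (2;()) ×2,  (2;(1)) ×4,  (2;(1,1)) ×2,  (2;(1,2)) ×2,  (3;(1)) }


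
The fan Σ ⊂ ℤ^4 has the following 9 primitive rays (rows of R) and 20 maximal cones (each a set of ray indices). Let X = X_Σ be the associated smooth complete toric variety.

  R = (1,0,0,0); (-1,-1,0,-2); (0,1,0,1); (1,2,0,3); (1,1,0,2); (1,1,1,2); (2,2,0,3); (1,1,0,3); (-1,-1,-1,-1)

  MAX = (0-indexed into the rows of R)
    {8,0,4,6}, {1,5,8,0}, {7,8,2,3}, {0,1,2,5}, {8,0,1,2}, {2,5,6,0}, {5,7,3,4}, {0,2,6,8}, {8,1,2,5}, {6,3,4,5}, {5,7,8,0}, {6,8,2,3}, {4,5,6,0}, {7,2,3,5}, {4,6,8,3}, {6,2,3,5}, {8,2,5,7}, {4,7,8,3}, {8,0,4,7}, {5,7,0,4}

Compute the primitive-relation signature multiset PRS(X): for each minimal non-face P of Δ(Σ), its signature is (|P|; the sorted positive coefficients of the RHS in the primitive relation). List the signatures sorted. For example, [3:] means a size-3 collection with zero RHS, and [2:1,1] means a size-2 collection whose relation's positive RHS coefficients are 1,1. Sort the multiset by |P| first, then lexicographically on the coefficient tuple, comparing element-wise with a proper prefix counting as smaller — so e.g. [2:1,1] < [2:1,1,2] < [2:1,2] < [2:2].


Δ(Σ) — 9 vertices, 12 min non-faces:

  • {1,4}:  v_{1} + v_{4} = 0  ⇒ sig = [2:]
  • {0,3}:  v_{0} + v_{3} = v_{6}  ⇒ sig = [2:1]
  • {1,3}:  v_{1} + v_{3} = v_{2}  ⇒ sig = [2:1]
  • {2,4}:  v_{2} + v_{4} = v_{3}  ⇒ sig = [2:1]
  • {1,6}:  v_{1} + v_{6} = v_{0} + v_{2}  ⇒ sig = [2:1,1]
  • {1,7}:  v_{1} + v_{7} = v_{5} + v_{8}  ⇒ sig = [2:1,1]
  • {6,7}:  v_{6} + v_{7} = 3·v_{4}  ⇒ sig = [2:3]
  • {4,5,8}:  v_{4} + v_{5} + v_{8} = v_{7}  ⇒ sig = [3:1]
  • {3,5,8}:  v_{3} + v_{5} + v_{8} = v_{2} + v_{7}  ⇒ sig = [3:1,1]
  • {0,2,7}:  v_{0} + v_{2} + v_{7} = 2·v_{4}  ⇒ sig = [3:2]
  • {5,6,8}:  v_{5} + v_{6} + v_{8} = 2·v_{4}  ⇒ sig = [3:2]
  • {0,2,5,8}:  v_{0} + v_{2} + v_{5} + v_{8} = v_{4}  ⇒ sig = [4:1]

Sorted signature multiset PRS(X):
{ [2:],  [2:1] ×3,  [2:1,1] ×2,  [2:3],  [3:1],  [3:1,1],  [3:2] ×2,  [4:1] }


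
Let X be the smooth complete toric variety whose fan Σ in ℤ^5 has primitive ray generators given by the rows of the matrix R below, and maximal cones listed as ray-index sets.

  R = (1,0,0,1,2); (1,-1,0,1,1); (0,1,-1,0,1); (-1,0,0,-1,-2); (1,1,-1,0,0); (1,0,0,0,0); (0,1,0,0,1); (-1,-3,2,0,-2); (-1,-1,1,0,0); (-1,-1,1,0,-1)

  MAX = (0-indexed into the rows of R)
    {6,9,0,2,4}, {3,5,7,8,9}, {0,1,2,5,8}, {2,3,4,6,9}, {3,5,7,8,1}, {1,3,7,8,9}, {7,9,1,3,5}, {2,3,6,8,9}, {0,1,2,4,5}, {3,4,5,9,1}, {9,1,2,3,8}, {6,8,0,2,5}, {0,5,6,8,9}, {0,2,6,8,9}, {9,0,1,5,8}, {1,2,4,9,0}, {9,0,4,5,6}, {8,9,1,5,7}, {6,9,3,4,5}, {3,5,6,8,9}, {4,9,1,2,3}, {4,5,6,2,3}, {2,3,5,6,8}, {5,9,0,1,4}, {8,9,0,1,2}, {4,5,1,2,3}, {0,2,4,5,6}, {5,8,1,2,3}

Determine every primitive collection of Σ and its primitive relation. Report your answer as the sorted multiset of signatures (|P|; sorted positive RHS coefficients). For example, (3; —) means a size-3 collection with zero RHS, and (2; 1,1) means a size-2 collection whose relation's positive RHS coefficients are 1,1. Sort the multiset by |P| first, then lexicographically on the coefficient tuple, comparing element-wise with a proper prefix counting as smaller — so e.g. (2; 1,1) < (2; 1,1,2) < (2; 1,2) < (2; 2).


9 minimal non-faces of Δ(Σ) (on 10 rays):

  • {0,3}:  v_{0} + v_{3} = 0  →  sig = (2; —)
  • {4,8}:  v_{4} + v_{8} = 0  →  sig = (2; —)
  • {1,6}:  v_{1} + v_{6} = v_{0}  →  sig = (2; 1)
  • {2,7}:  v_{2} + v_{7} = v_{1} + v_{3} + v_{8}  →  sig = (2; 1,1,1)
  • {6,7}:  v_{6} + v_{7} = v_{5} + v_{8} + v_{9}  →  sig = (2; 1,1,1)
  • {0,7}:  v_{0} + v_{7} = v_{1} + v_{5} + v_{8} + v_{9}  →  sig = (2; 1,1,1,1)
  • {4,7}:  v_{4} + v_{7} = v_{1} + v_{3} + v_{5} + v_{9}  →  sig = (2; 1,1,1,1)
  • {2,5,9}:  v_{2} + v_{5} + v_{9} = 0  →  sig = (3; —)
  • {1,3,5,8,9}:  v_{1} + v_{3} + v_{5} + v_{8} + v_{9} = v_{7}  →  sig = (5; 1)

Hence PRS(X_Σ) =
[(2; —), (2; —), (2; 1), (2; 1,1,1), (2; 1,1,1), (2; 1,1,1,1), (2; 1,1,1,1), (3; —), (5; 1)]


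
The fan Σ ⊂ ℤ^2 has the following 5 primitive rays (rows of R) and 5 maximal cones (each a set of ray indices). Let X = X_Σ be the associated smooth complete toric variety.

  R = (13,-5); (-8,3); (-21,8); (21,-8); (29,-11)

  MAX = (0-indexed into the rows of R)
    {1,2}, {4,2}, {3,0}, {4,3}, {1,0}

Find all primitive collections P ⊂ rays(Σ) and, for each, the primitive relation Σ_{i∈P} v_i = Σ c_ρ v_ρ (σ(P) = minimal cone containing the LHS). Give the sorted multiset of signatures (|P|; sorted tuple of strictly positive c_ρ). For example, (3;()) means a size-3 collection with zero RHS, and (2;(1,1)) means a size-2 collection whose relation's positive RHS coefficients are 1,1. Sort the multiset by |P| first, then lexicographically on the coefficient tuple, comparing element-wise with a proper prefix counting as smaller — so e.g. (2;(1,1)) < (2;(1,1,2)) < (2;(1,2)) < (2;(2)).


Σ has 5 primitive collections:

  {2,3}:  v_{2} + v_{3} = 0 ; sig = (2;())
  {0,2}:  v_{0} + v_{2} = v_{1} ; sig = (2;(1))
  {1,3}:  v_{1} + v_{3} = v_{0} ; sig = (2;(1))
  {1,4}:  v_{1} + v_{4} = v_{3} ; sig = (2;(1))
  {0,4}:  v_{0} + v_{4} = 2·v_{3} ; sig = (2;(2))

so the primitive-relation signature multiset is
[(2;()), (2;(1)), (2;(1)), (2;(1)), (2;(2))]


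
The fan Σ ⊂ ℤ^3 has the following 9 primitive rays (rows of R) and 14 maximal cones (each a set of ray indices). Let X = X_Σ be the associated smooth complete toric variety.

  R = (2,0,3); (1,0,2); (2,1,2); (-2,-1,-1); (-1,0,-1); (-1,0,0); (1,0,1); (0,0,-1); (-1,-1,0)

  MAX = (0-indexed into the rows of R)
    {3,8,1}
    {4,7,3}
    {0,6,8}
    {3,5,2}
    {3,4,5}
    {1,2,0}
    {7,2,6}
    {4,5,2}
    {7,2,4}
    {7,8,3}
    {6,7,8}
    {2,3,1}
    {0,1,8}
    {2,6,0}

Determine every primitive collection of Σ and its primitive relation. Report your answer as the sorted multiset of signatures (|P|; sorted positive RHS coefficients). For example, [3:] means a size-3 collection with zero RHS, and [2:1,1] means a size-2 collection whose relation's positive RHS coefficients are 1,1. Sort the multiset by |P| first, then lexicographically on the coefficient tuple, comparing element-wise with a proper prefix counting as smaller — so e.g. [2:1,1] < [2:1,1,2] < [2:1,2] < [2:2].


17 minimal non-faces of Δ(Σ) (on 9 rays):

  {4,6}:  v_{4} + v_{6} = 0 — sig = [2:]
  {0,4}:  v_{0} + v_{4} = v_{1} — sig = [2:1]
  {1,6}:  v_{1} + v_{6} = v_{0} — sig = [2:1]
  {1,7}:  v_{1} + v_{7} = v_{6} — sig = [2:1]
  {2,8}:  v_{2} + v_{8} = v_{1} — sig = [2:1]
  {3,6}:  v_{3} + v_{6} = v_{8} — sig = [2:1]
  {4,8}:  v_{4} + v_{8} = v_{3} — sig = [2:1]
  {5,7}:  v_{5} + v_{7} = v_{4} — sig = [2:1]
  {0,3}:  v_{0} + v_{3} = v_{1} + v_{8} — sig = [2:1,1]
  {1,4}:  v_{1} + v_{4} = v_{2} + v_{3} — sig = [2:1,1]
  {5,6}:  v_{5} + v_{6} = v_{2} + v_{3} — sig = [2:1,1]
  {0,5}:  v_{0} + v_{5} = v_{1} + v_{2} + v_{3} — sig = [2:1,1,1]
  {5,8}:  v_{5} + v_{8} = v_{2} + 2·v_{3} — sig = [2:1,2]
  {0,7}:  v_{0} + v_{7} = 2·v_{6} — sig = [2:2]
  {1,5}:  v_{1} + v_{5} = 2·v_{2} + 2·v_{3} — sig = [2:2,2]
  {2,3,7}:  v_{2} + v_{3} + v_{7} = 0 — sig = [3:]
  {2,3,4}:  v_{2} + v_{3} + v_{4} = v_{5} — sig = [3:1]

so the primitive-relation signature multiset is
[[2:], [2:1], [2:1], [2:1], [2:1], [2:1], [2:1], [2:1], [2:1,1], [2:1,1], [2:1,1], [2:1,1,1], [2:1,2], [2:2], [2:2,2], [3:], [3:1]]


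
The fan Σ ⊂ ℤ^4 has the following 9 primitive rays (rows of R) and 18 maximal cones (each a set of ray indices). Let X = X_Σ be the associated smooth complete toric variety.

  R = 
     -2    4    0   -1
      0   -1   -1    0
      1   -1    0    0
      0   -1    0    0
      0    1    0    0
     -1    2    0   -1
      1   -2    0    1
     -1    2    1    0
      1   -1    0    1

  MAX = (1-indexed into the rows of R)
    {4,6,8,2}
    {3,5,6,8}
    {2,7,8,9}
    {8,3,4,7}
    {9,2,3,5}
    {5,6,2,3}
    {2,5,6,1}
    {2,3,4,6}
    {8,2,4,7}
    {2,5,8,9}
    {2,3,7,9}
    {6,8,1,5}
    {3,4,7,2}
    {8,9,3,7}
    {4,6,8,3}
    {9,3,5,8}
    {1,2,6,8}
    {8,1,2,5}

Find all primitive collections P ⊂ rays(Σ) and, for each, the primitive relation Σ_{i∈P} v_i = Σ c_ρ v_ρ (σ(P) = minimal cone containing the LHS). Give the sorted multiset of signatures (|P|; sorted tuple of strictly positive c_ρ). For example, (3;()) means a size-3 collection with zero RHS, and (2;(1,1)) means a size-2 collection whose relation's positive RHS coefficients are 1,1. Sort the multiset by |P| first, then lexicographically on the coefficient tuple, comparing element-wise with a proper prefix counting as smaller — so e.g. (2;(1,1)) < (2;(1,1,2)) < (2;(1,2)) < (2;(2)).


11 minimal non-faces of Δ(Σ) (on 9 rays):

  P={4,5}:  v_{4} + v_{5} = 0  ⇒ sig = (2;())
  P={6,7}:  v_{6} + v_{7} = 0  ⇒ sig = (2;())
  P={4,9}:  v_{4} + v_{9} = v_{7}  ⇒ sig = (2;(1))
  P={5,7}:  v_{5} + v_{7} = v_{9}  ⇒ sig = (2;(1))
  P={6,9}:  v_{6} + v_{9} = v_{5}  ⇒ sig = (2;(1))
  P={1,3}:  v_{1} + v_{3} = v_{5} + v_{6}  ⇒ sig = (2;(1,1))
  P={1,4}:  v_{1} + v_{4} = v_{2} + v_{6} + v_{8}  ⇒ sig = (2;(1,1,1))
  P={1,7}:  v_{1} + v_{7} = v_{2} + v_{5} + v_{8}  ⇒ sig = (2;(1,1,1))
  P={1,9}:  v_{1} + v_{9} = v_{2} + 2·v_{5} + v_{8}  ⇒ sig = (2;(1,1,2))
  P={2,3,8}:  v_{2} + v_{3} + v_{8} = 0  ⇒ sig = (3;())
  P={2,5,6,8}:  v_{2} + v_{5} + v_{6} + v_{8} = v_{1}  ⇒ sig = (4;(1))

so the primitive-relation signature multiset is
[(2;()), (2;()), (2;(1)), (2;(1)), (2;(1)), (2;(1,1)), (2;(1,1,1)), (2;(1,1,1)), (2;(1,1,2)), (3;()), (4;(1))]


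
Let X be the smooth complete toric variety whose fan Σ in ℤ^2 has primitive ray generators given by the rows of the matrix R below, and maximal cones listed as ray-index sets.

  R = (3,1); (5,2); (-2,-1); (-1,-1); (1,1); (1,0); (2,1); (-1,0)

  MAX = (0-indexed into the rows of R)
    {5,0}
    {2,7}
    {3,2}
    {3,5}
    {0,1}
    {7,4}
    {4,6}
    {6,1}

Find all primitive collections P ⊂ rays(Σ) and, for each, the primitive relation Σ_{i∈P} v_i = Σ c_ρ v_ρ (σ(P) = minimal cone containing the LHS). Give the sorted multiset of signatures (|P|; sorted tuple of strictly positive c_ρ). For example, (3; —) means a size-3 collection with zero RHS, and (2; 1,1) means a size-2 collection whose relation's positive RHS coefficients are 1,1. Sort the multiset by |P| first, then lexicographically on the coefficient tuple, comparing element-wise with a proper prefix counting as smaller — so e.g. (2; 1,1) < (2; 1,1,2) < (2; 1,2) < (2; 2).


Primitive collections (20):

  P={2,6}:  v_{2} + v_{6} = 0  ⇒ sig = (2; —)
  P={3,4}:  v_{3} + v_{4} = 0  ⇒ sig = (2; —)
  P={5,7}:  v_{5} + v_{7} = 0  ⇒ sig = (2; —)
  P={0,2}:  v_{0} + v_{2} = v_{5}  ⇒ sig = (2; 1)
  P={0,6}:  v_{0} + v_{6} = v_{1}  ⇒ sig = (2; 1)
  P={0,7}:  v_{0} + v_{7} = v_{6}  ⇒ sig = (2; 1)
  P={1,2}:  v_{1} + v_{2} = v_{0}  ⇒ sig = (2; 1)
  P={2,4}:  v_{2} + v_{4} = v_{7}  ⇒ sig = (2; 1)
  P={2,5}:  v_{2} + v_{5} = v_{3}  ⇒ sig = (2; 1)
  P={3,6}:  v_{3} + v_{6} = v_{5}  ⇒ sig = (2; 1)
  P={3,7}:  v_{3} + v_{7} = v_{2}  ⇒ sig = (2; 1)
  P={4,5}:  v_{4} + v_{5} = v_{6}  ⇒ sig = (2; 1)
  P={5,6}:  v_{5} + v_{6} = v_{0}  ⇒ sig = (2; 1)
  P={6,7}:  v_{6} + v_{7} = v_{4}  ⇒ sig = (2; 1)
  P={1,3}:  v_{1} + v_{3} = v_{0} + v_{5}  ⇒ sig = (2; 1,1)
  P={0,3}:  v_{0} + v_{3} = 2·v_{5}  ⇒ sig = (2; 2)
  P={0,4}:  v_{0} + v_{4} = 2·v_{6}  ⇒ sig = (2; 2)
  P={1,5}:  v_{1} + v_{5} = 2·v_{0}  ⇒ sig = (2; 2)
  P={1,7}:  v_{1} + v_{7} = 2·v_{6}  ⇒ sig = (2; 2)
  P={1,4}:  v_{1} + v_{4} = 3·v_{6}  ⇒ sig = (2; 3)

Signatures (|P|; sorted positive RHS coefficients), sorted:
    |P|=2: 20 collections, coeffs (), (), (), (1), (1), (1), (1), (1), (1), (1), (1), (1), (1), (1), (1,1), (2), (2), (2), (2), (3)


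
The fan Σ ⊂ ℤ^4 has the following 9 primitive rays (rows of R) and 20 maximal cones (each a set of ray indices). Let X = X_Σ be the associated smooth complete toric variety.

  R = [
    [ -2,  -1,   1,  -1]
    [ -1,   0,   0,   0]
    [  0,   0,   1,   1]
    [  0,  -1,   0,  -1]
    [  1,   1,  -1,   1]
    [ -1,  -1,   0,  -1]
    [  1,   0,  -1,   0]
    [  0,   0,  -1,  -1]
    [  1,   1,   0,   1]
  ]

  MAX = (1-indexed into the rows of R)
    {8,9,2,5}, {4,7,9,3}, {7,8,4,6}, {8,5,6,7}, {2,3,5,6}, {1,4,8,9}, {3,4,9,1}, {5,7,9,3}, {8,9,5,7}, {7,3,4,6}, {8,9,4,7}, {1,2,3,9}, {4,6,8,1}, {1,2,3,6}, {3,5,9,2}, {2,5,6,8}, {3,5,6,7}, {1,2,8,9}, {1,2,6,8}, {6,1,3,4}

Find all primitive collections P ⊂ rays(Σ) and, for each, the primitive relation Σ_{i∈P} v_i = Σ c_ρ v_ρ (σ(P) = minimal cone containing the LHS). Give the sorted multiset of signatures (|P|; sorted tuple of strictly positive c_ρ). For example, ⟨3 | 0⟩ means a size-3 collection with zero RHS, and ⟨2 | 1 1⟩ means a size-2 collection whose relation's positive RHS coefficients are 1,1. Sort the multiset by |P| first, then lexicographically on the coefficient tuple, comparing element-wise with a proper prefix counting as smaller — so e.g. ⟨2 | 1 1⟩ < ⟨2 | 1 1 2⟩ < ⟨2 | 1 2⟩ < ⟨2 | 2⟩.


Σ has 7 primitive collections:

  • {3,8}:  v_{3} + v_{8} = 0  →  sig = ⟨2 | 0⟩
  • {6,9}:  v_{6} + v_{9} = 0  →  sig = ⟨2 | 0⟩
  • {1,5}:  v_{1} + v_{5} = v_{2}  →  sig = ⟨2 | 1⟩
  • {1,7}:  v_{1} + v_{7} = v_{6}  →  sig = ⟨2 | 1⟩
  • {2,4}:  v_{2} + v_{4} = v_{6}  →  sig = ⟨2 | 1⟩
  • {4,5}:  v_{4} + v_{5} = v_{7}  →  sig = ⟨2 | 1⟩
  • {2,7}:  v_{2} + v_{7} = v_{5} + v_{6}  →  sig = ⟨2 | 1 1⟩

so the primitive-relation signature multiset is
    ⟨2 | 0⟩
    ⟨2 | 0⟩
    ⟨2 | 1⟩
    ⟨2 | 1⟩
    ⟨2 | 1⟩
    ⟨2 | 1⟩
    ⟨2 | 1 1⟩


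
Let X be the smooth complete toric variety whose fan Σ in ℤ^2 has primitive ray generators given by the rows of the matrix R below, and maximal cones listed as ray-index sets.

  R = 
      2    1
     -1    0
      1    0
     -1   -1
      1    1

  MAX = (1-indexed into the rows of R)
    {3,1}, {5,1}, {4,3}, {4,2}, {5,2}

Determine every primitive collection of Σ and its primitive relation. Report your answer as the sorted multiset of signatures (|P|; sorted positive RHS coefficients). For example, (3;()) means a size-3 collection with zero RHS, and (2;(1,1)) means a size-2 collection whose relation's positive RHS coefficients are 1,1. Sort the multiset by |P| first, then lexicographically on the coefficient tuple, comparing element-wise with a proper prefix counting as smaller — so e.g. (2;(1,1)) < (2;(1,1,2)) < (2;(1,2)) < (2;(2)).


5 minimal non-faces of Δ(Σ) (on 5 rays):

  P = {2,3}:  v_{2} + v_{3} = 0  ⇒ sig = (2;())
  P = {4,5}:  v_{4} + v_{5} = 0  ⇒ sig = (2;())
  P = {1,2}:  v_{1} + v_{2} = v_{5}  ⇒ sig = (2;(1))
  P = {1,4}:  v_{1} + v_{4} = v_{3}  ⇒ sig = (2;(1))
  P = {3,5}:  v_{3} + v_{5} = v_{1}  ⇒ sig = (2;(1))

so the primitive-relation signature multiset is
[(2;()), (2;()), (2;(1)), (2;(1)), (2;(1))]


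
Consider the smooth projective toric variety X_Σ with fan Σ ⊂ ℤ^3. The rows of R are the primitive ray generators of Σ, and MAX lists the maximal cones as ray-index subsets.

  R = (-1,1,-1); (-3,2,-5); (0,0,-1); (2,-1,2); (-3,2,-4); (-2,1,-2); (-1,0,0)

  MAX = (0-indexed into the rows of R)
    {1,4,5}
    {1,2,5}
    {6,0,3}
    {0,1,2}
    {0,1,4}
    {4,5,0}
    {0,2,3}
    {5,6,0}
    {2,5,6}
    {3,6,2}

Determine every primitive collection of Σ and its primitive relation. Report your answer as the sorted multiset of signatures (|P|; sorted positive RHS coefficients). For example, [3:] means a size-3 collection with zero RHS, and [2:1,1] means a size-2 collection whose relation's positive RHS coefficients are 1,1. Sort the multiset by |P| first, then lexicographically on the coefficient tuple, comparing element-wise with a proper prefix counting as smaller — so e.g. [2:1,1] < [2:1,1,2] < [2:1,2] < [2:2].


Σ has 9 primitive collections:

  P = {3,5}:  v_{3} + v_{5} = 0  →  sig = [2:]
  P = {2,4}:  v_{2} + v_{4} = v_{1}  →  sig = [2:1]
  P = {3,4}:  v_{3} + v_{4} = v_{0} + v_{2}  →  sig = [2:1,1]
  P = {1,3}:  v_{1} + v_{3} = v_{0} + 2·v_{2}  →  sig = [2:1,2]
  P = {1,6}:  v_{1} + v_{6} = v_{2} + 2·v_{5}  →  sig = [2:1,2]
  P = {4,6}:  v_{4} + v_{6} = 2·v_{5}  →  sig = [2:2]
  P = {0,2,5}:  v_{0} + v_{2} + v_{5} = v_{4}  →  sig = [3:1]
  P = {0,2,6}:  v_{0} + v_{2} + v_{6} = v_{5}  →  sig = [3:1]
  P = {0,1,5}:  v_{0} + v_{1} + v_{5} = 2·v_{4}  →  sig = [3:2]

Sorted signature multiset PRS(X):
    |P|=2: 6 collections, coeffs (), (1), (1,1), (1,2), (1,2), (2)
    |P|=3: 3 collections, coeffs (1), (1), (2)


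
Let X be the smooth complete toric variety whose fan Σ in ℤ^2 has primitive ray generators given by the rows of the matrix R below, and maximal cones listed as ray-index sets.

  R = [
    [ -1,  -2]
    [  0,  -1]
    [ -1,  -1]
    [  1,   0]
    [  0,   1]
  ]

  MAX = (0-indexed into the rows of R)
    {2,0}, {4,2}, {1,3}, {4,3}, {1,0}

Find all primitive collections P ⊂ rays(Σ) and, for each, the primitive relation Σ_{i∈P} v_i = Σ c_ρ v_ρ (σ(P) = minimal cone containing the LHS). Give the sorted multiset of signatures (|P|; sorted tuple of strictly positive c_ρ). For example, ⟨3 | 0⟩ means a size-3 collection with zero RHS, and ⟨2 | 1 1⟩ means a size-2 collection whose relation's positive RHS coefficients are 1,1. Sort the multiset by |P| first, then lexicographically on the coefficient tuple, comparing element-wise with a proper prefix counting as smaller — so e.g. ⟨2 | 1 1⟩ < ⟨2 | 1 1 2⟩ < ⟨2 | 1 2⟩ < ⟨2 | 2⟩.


Minimal non-faces — 5 found among 5 rays, 5 max cones:

  {1,4}:  v_{1} + v_{4} = 0  →  sig = ⟨2 | 0⟩
  {0,4}:  v_{0} + v_{4} = v_{2}  →  sig = ⟨2 | 1⟩
  {1,2}:  v_{1} + v_{2} = v_{0}  →  sig = ⟨2 | 1⟩
  {2,3}:  v_{2} + v_{3} = v_{1}  →  sig = ⟨2 | 1⟩
  {0,3}:  v_{0} + v_{3} = 2·v_{1}  →  sig = ⟨2 | 2⟩

Sorted signature multiset PRS(X):
[⟨2 | 0⟩, ⟨2 | 1⟩, ⟨2 | 1⟩, ⟨2 | 1⟩, ⟨2 | 2⟩]


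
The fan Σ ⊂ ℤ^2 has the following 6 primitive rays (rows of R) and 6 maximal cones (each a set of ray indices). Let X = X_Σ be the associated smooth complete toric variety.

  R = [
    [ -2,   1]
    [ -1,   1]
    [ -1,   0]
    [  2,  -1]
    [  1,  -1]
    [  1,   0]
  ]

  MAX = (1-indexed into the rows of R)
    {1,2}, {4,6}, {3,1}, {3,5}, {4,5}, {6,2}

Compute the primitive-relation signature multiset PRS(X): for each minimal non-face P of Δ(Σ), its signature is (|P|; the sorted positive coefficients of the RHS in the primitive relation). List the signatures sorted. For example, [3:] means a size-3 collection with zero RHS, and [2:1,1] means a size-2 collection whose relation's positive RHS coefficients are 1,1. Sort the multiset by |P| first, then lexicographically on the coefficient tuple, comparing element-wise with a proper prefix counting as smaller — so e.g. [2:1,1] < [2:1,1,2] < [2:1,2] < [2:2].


|primitive collections| = 9. Relations:

  P = {1,4}:  v_{1} + v_{4} = 0  so sig = [2:]
  P = {2,5}:  v_{2} + v_{5} = 0  so sig = [2:]
  P = {3,6}:  v_{3} + v_{6} = 0  so sig = [2:]
  P = {1,5}:  v_{1} + v_{5} = v_{3}  so sig = [2:1]
  P = {1,6}:  v_{1} + v_{6} = v_{2}  so sig = [2:1]
  P = {2,3}:  v_{2} + v_{3} = v_{1}  so sig = [2:1]
  P = {2,4}:  v_{2} + v_{4} = v_{6}  so sig = [2:1]
  P = {3,4}:  v_{3} + v_{4} = v_{5}  so sig = [2:1]
  P = {5,6}:  v_{5} + v_{6} = v_{4}  so sig = [2:1]

Hence PRS(X_Σ) =
    |P|=2: 9 collections, coeffs (), (), (), (1), (1), (1), (1), (1), (1)


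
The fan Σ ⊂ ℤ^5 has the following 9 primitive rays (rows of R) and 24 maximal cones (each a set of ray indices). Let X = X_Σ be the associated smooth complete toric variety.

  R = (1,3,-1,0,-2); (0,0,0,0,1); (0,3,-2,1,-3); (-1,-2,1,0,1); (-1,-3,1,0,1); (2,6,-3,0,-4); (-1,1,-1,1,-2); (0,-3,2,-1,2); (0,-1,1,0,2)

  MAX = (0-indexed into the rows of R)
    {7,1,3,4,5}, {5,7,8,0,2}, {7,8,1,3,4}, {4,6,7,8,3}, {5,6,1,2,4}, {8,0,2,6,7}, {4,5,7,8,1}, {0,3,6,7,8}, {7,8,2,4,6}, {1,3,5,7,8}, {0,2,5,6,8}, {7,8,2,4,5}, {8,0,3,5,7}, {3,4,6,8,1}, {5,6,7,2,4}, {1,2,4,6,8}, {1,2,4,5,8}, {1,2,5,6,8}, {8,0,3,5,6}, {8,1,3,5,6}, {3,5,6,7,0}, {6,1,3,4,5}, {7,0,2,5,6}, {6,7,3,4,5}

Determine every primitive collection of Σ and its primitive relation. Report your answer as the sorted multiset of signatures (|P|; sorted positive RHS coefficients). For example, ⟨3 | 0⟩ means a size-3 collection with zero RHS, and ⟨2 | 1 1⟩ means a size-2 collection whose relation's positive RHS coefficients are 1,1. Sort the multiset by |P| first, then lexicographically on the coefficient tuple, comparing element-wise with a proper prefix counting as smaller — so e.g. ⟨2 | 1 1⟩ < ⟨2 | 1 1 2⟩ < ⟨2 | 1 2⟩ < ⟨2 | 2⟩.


Δ(Σ) — 9 vertices, 8 min non-faces:

  P={2,3}:  v_{2} + v_{3} = v_{6}  ⇒ sig = ⟨2 | 1⟩
  P={0,4}:  v_{0} + v_{4} = v_{2} + v_{7}  ⇒ sig = ⟨2 | 1 1⟩
  P={0,1}:  v_{0} + v_{1} = v_{3} + v_{5} + v_{8}  ⇒ sig = ⟨2 | 1 1 1⟩
  P={1,2,7}:  v_{1} + v_{2} + v_{7} = 0  ⇒ sig = ⟨3 | 0⟩
  P={1,6,7}:  v_{1} + v_{6} + v_{7} = v_{3}  ⇒ sig = ⟨3 | 1⟩
  P={3,4,5,8}:  v_{3} + v_{4} + v_{5} + v_{8} = 0  ⇒ sig = ⟨4 | 0⟩
  P={4,5,6,8}:  v_{4} + v_{5} + v_{6} + v_{8} = v_{2}  ⇒ sig = ⟨4 | 1⟩
  P={5,6,7,8}:  v_{5} + v_{6} + v_{7} + v_{8} = v_{0}  ⇒ sig = ⟨4 | 1⟩

so the primitive-relation signature multiset is
    |P|=2: 3 collections, coeffs (1), (1,1), (1,1,1)
    |P|=3: 2 collections, coeffs (), (1)
    |P|=4: 3 collections, coeffs (), (1), (1)


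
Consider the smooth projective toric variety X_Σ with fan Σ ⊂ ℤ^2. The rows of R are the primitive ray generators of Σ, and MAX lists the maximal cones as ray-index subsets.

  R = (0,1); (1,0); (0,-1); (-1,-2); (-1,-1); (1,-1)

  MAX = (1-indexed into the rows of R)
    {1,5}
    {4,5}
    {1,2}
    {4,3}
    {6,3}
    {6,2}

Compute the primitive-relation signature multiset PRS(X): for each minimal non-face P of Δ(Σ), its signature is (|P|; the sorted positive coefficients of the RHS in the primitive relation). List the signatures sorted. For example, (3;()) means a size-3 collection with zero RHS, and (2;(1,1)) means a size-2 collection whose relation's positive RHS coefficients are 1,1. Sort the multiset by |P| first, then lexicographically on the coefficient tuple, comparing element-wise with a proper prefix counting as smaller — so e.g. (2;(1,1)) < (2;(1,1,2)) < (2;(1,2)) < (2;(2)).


Primitive collections (9):

  • {1,3}:  v_{1} + v_{3} = 0  ⇒ sig = (2;())
  • {1,4}:  v_{1} + v_{4} = v_{5}  ⇒ sig = (2;(1))
  • {1,6}:  v_{1} + v_{6} = v_{2}  ⇒ sig = (2;(1))
  • {2,3}:  v_{2} + v_{3} = v_{6}  ⇒ sig = (2;(1))
  • {2,5}:  v_{2} + v_{5} = v_{3}  ⇒ sig = (2;(1))
  • {3,5}:  v_{3} + v_{5} = v_{4}  ⇒ sig = (2;(1))
  • {2,4}:  v_{2} + v_{4} = 2·v_{3}  ⇒ sig = (2;(2))
  • {5,6}:  v_{5} + v_{6} = 2·v_{3}  ⇒ sig = (2;(2))
  • {4,6}:  v_{4} + v_{6} = 3·v_{3}  ⇒ sig = (2;(3))

so the primitive-relation signature multiset is
    (2;())
    (2;(1))
    (2;(1))
    (2;(1))
    (2;(1))
    (2;(1))
    (2;(2))
    (2;(2))
    (2;(3))


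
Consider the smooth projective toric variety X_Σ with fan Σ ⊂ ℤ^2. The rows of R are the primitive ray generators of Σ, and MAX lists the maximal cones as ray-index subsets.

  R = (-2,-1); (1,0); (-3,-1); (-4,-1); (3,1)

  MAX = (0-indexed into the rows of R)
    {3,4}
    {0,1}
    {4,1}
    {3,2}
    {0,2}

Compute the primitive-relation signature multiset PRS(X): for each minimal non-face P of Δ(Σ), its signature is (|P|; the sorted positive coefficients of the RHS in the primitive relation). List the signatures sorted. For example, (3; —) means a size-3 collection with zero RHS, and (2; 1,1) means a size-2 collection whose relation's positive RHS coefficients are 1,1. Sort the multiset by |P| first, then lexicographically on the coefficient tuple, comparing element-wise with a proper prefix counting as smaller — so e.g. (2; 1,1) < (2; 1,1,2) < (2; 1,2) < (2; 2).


The 5 primitive collections of Σ (r=5, n=2):

  {2,4}:  v_{2} + v_{4} = 0 — sig = (2; —)
  {0,4}:  v_{0} + v_{4} = v_{1} — sig = (2; 1)
  {1,2}:  v_{1} + v_{2} = v_{0} — sig = (2; 1)
  {1,3}:  v_{1} + v_{3} = v_{2} — sig = (2; 1)
  {0,3}:  v_{0} + v_{3} = 2·v_{2} — sig = (2; 2)

Signatures (|P|; sorted positive RHS coefficients), sorted:
    |P|=2: 5 collections, coeffs (), (1), (1), (1), (2)


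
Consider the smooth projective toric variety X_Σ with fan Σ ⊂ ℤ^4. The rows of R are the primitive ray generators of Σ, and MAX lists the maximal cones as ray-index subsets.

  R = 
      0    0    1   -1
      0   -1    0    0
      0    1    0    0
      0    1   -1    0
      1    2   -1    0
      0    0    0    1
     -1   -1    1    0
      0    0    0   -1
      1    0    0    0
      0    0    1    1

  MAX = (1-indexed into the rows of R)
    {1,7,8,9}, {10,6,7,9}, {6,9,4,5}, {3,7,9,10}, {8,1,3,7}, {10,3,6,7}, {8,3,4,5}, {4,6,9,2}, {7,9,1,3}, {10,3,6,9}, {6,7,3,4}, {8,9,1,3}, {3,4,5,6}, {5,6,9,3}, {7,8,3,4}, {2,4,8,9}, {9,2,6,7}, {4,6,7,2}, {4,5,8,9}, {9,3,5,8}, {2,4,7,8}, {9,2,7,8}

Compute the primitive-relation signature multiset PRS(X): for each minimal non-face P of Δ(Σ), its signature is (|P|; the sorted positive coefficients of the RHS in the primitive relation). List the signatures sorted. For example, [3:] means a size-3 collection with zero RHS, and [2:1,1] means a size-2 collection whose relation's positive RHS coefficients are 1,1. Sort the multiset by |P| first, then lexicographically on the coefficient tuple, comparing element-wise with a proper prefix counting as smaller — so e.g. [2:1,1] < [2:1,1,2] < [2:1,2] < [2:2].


Primitive collections (17):

  {2,3}:  v_{2} + v_{3} = 0  ⟹  sig = [2:]
  {6,8}:  v_{6} + v_{8} = 0  ⟹  sig = [2:]
  {5,7}:  v_{5} + v_{7} = v_{3}  ⟹  sig = [2:1]
  {1,4}:  v_{1} + v_{4} = v_{3} + v_{8}  ⟹  sig = [2:1,1]
  {2,5}:  v_{2} + v_{5} = v_{4} + v_{9}  ⟹  sig = [2:1,1]
  {4,10}:  v_{4} + v_{10} = v_{3} + v_{6}  ⟹  sig = [2:1,1]
  {1,2}:  v_{1} + v_{2} = v_{7} + v_{8} + v_{9}  ⟹  sig = [2:1,1,1]
  {1,6}:  v_{1} + v_{6} = v_{3} + v_{7} + v_{9}  ⟹  sig = [2:1,1,1]
  {2,10}:  v_{2} + v_{10} = v_{6} + v_{7} + v_{9}  ⟹  sig = [2:1,1,1]
  {8,10}:  v_{8} + v_{10} = v_{3} + v_{7} + v_{9}  ⟹  sig = [2:1,1,1]
  {1,5}:  v_{1} + v_{5} = 2·v_{3} + v_{8} + v_{9}  ⟹  sig = [2:1,1,2]
  {5,10}:  v_{5} + v_{10} = 2·v_{3} + v_{6} + v_{9}  ⟹  sig = [2:1,1,2]
  {1,10}:  v_{1} + v_{10} = 2·v_{3} + 2·v_{7} + 2·v_{9}  ⟹  sig = [2:2,2,2]
  {4,7,9}:  v_{4} + v_{7} + v_{9} = 0  ⟹  sig = [3:]
  {3,4,9}:  v_{3} + v_{4} + v_{9} = v_{5}  ⟹  sig = [3:1]
  {3,6,7,9}:  v_{3} + v_{6} + v_{7} + v_{9} = v_{10}  ⟹  sig = [4:1]
  {3,7,8,9}:  v_{3} + v_{7} + v_{8} + v_{9} = v_{1}  ⟹  sig = [4:1]

so the primitive-relation signature multiset is
    [2:]
    [2:]
    [2:1]
    [2:1,1]
    [2:1,1]
    [2:1,1]
    [2:1,1,1]
    [2:1,1,1]
    [2:1,1,1]
    [2:1,1,1]
    [2:1,1,2]
    [2:1,1,2]
    [2:2,2,2]
    [3:]
    [3:1]
    [4:1]
    [4:1]


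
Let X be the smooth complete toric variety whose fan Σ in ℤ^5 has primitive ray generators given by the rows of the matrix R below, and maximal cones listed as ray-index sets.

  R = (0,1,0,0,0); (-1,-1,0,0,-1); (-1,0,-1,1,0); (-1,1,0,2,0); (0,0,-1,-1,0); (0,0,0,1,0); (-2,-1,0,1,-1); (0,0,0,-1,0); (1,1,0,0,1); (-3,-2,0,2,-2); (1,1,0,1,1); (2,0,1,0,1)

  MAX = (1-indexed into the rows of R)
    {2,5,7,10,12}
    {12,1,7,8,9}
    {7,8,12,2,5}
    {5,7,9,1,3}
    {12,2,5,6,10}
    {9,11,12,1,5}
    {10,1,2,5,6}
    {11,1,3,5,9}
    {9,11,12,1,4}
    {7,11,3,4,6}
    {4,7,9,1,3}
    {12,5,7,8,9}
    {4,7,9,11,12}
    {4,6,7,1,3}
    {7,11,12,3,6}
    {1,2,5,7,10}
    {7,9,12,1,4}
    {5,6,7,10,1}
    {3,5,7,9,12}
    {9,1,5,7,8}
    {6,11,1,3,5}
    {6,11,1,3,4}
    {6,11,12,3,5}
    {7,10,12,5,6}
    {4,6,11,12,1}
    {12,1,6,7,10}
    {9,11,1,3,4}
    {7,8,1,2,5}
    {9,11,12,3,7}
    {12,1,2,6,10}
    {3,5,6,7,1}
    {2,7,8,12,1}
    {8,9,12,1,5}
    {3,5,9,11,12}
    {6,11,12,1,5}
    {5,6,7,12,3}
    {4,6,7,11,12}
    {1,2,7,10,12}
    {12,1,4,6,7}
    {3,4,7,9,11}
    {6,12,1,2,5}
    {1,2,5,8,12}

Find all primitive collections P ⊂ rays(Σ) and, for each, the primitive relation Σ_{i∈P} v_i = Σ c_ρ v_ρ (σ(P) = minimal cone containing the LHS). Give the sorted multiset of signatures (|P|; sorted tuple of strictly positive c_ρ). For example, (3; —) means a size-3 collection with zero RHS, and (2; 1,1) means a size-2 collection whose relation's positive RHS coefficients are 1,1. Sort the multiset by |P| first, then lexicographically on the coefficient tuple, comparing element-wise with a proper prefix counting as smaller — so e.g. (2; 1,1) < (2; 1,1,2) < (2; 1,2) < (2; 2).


|primitive collections| = 22. Relations:

  P = {2,9}:  v_{2} + v_{9} = 0 — sig = (2; —)
  P = {6,8}:  v_{6} + v_{8} = 0 — sig = (2; —)
  P = {2,11}:  v_{2} + v_{11} = v_{6} — sig = (2; 1)
  P = {6,9}:  v_{6} + v_{9} = v_{11} — sig = (2; 1)
  P = {8,11}:  v_{8} + v_{11} = v_{9} — sig = (2; 1)
  P = {4,5}:  v_{4} + v_{5} = v_{1} + v_{3} — sig = (2; 1,1)
  P = {8,10}:  v_{8} + v_{10} = v_{2} + v_{7} — sig = (2; 1,1)
  P = {9,10}:  v_{9} + v_{10} = v_{6} + v_{7} — sig = (2; 1,1)
  P = {2,3}:  v_{2} + v_{3} = v_{5} + v_{6} + v_{7} — sig = (2; 1,1,1)
  P = {2,4}:  v_{2} + v_{4} = v_{1} + v_{6} + v_{7} — sig = (2; 1,1,1)
  P = {3,8}:  v_{3} + v_{8} = v_{5} + v_{7} + v_{9} — sig = (2; 1,1,1)
  P = {4,8}:  v_{4} + v_{8} = v_{1} + v_{7} + v_{9} — sig = (2; 1,1,1)
  P = {10,11}:  v_{10} + v_{11} = 2·v_{6} + v_{7} — sig = (2; 1,2)
  P = {3,10}:  v_{3} + v_{10} = v_{5} + 2·v_{6} + 2·v_{7} — sig = (2; 1,2,2)
  P = {4,10}:  v_{4} + v_{10} = v_{1} + 2·v_{6} + 2·v_{7} — sig = (2; 1,2,2)
  P = {1,3,12}:  v_{1} + v_{3} + v_{12} = v_{11} — sig = (3; 1)
  P = {1,7,11}:  v_{1} + v_{7} + v_{11} = v_{4} — sig = (3; 1)
  P = {2,6,7}:  v_{2} + v_{6} + v_{7} = v_{10} — sig = (3; 1)
  P = {5,7,11}:  v_{5} + v_{7} + v_{11} = v_{3} — sig = (3; 1)
  P = {3,4,12}:  v_{3} + v_{4} + v_{12} = v_{7} + 2·v_{11} — sig = (3; 1,2)
  P = {1,5,7,12}:  v_{1} + v_{5} + v_{7} + v_{12} = 0 — sig = (4; —)
  P = {1,5,10,12}:  v_{1} + v_{5} + v_{10} + v_{12} = v_{2} + v_{6} — sig = (4; 1,1)

so the primitive-relation signature multiset is
    |P|=2: 15 collections, coeffs (), (), (1), (1), (1), (1,1), (1,1), (1,1), (1,1,1), (1,1,1), (1,1,1), (1,1,1), (1,2), (1,2,2), (1,2,2)
    |P|=3: 5 collections, coeffs (1), (1), (1), (1), (1,2)
    |P|=4: 2 collections, coeffs (), (1,1)


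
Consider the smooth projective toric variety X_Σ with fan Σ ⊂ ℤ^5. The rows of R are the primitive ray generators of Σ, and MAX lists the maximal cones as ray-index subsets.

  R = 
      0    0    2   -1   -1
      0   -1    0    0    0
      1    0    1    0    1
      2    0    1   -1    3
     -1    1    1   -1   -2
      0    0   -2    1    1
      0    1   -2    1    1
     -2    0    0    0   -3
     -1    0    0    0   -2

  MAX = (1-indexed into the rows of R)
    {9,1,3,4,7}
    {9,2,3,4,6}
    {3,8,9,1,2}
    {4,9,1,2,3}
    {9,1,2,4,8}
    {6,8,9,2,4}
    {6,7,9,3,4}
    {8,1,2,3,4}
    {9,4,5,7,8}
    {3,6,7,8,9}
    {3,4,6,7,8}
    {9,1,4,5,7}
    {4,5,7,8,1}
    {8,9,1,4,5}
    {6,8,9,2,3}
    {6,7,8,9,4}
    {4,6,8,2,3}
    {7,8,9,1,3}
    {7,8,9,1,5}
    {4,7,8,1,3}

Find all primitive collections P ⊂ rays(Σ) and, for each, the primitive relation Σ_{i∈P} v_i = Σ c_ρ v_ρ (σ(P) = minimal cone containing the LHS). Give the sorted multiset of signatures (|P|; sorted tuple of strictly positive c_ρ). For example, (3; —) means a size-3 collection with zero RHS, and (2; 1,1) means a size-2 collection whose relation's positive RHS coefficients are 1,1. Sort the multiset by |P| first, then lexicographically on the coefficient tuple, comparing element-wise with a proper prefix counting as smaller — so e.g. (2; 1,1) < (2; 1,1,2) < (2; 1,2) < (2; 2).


|primitive collections| = 7. Relations:

  P={1,6}:  v_{1} + v_{6} = 0 — sig = (2; —)
  P={2,7}:  v_{2} + v_{7} = v_{6} — sig = (2; 1)
  P={2,5}:  v_{2} + v_{5} = v_{4} + v_{8} + v_{9} — sig = (2; 1,1,1)
  P={5,6}:  v_{5} + v_{6} = v_{4} + v_{7} + v_{8} + v_{9} — sig = (2; 1,1,1,1)
  P={3,5}:  v_{3} + v_{5} = 2·v_{1} + v_{7} — sig = (2; 1,2)
  P={3,4,8,9}:  v_{3} + v_{4} + v_{8} + v_{9} = v_{1} — sig = (4; 1)
  P={1,4,7,8,9}:  v_{1} + v_{4} + v_{7} + v_{8} + v_{9} = v_{5} — sig = (5; 1)

Sorted signature multiset PRS(X):
[(2; —), (2; 1), (2; 1,1,1), (2; 1,1,1,1), (2; 1,2), (4; 1), (5; 1)]


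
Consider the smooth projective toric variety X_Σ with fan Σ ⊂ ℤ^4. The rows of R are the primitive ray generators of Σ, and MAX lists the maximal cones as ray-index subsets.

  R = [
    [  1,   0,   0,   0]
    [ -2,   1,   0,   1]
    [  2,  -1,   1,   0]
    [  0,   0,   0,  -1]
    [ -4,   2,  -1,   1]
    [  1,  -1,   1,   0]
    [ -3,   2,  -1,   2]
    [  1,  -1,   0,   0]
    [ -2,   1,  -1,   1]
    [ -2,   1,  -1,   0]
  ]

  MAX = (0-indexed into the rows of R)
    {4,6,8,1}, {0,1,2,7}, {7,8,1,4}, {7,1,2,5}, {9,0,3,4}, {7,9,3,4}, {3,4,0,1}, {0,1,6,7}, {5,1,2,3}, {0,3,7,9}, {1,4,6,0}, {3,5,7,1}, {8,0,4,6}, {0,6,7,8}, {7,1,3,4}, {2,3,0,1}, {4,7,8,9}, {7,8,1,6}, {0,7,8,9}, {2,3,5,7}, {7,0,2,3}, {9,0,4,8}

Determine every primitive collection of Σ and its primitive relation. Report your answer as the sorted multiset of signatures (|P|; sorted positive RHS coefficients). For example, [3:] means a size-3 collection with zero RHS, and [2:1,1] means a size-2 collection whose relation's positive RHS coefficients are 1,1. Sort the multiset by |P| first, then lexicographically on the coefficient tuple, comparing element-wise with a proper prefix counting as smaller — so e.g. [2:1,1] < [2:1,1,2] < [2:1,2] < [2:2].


Primitive collections (18):

  P={2,9}:  v_{2} + v_{9} = 0  →  sig = [2:]
  P={0,5}:  v_{0} + v_{5} = v_{2}  →  sig = [2:1]
  P={1,9}:  v_{1} + v_{9} = v_{4}  →  sig = [2:1]
  P={2,4}:  v_{2} + v_{4} = v_{1}  →  sig = [2:1]
  P={3,8}:  v_{3} + v_{8} = v_{9}  →  sig = [2:1]
  P={3,6}:  v_{3} + v_{6} = v_{0} + v_{4}  →  sig = [2:1,1]
  P={5,8}:  v_{5} + v_{8} = v_{1} + v_{7}  →  sig = [2:1,1]
  P={2,8}:  v_{2} + v_{8} = v_{0} + v_{1} + v_{7}  →  sig = [2:1,1,1]
  P={5,9}:  v_{5} + v_{9} = v_{1} + v_{3} + v_{7}  →  sig = [2:1,1,1]
  P={6,9}:  v_{6} + v_{9} = v_{0} + v_{4} + v_{8}  →  sig = [2:1,1,1]
  P={4,5}:  v_{4} + v_{5} = 2·v_{1} + v_{3} + v_{7}  →  sig = [2:1,1,2]
  P={5,6}:  v_{5} + v_{6} = v_{0} + 2·v_{1} + v_{7}  →  sig = [2:1,1,2]
  P={2,6}:  v_{2} + v_{6} = 2·v_{0} + 2·v_{1} + v_{7}  →  sig = [2:1,2,2]
  P={0,1,8}:  v_{0} + v_{1} + v_{8} = v_{6}  →  sig = [3:1]
  P={0,4,7}:  v_{0} + v_{4} + v_{7} = v_{8}  →  sig = [3:1]
  P={4,6,7}:  v_{4} + v_{6} + v_{7} = v_{1} + 2·v_{8}  →  sig = [3:1,2]
  P={0,1,3,7}:  v_{0} + v_{1} + v_{3} + v_{7} = 0  →  sig = [4:]
  P={1,2,3,7}:  v_{1} + v_{2} + v_{3} + v_{7} = v_{5}  →  sig = [4:1]

Signatures (|P|; sorted positive RHS coefficients), sorted:
[[2:], [2:1], [2:1], [2:1], [2:1], [2:1,1], [2:1,1], [2:1,1,1], [2:1,1,1], [2:1,1,1], [2:1,1,2], [2:1,1,2], [2:1,2,2], [3:1], [3:1], [3:1,2], [4:], [4:1]]
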